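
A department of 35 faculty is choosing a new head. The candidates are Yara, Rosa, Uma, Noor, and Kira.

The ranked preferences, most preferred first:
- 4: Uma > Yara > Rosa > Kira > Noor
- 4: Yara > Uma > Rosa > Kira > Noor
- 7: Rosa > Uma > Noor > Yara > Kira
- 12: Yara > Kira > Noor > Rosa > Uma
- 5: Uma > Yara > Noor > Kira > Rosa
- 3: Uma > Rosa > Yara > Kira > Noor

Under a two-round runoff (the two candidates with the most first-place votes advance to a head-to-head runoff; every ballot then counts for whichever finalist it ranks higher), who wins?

Round 1 first-place votes: Yara 16, Rosa 7, Uma 12, Noor 0, Kira 0. Yara and Uma advance.
Runoff: Yara is ranked above Uma on 16 ballots, Uma above Yara on 19.

Uma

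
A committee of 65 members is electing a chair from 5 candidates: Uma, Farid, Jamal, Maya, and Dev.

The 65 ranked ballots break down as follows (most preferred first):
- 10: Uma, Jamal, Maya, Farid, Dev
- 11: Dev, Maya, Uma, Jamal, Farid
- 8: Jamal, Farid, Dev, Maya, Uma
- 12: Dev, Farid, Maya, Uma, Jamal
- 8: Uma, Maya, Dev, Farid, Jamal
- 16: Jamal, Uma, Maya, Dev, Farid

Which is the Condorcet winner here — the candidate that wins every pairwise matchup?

Uma vs Farid: 45–20
Uma vs Jamal: 41–24
Uma vs Maya: 34–31
Uma vs Dev: 34–31
Uma beats every other candidate.

Uma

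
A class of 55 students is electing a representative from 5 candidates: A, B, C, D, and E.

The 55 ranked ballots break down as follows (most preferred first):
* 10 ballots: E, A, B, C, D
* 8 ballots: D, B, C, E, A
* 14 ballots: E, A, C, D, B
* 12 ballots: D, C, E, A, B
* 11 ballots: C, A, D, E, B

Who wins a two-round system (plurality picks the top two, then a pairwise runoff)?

Round 1 first-place votes: A 0, B 0, C 11, D 20, E 24. E and D advance.
Runoff: E is ranked above D on 24 ballots, D above E on 31.

D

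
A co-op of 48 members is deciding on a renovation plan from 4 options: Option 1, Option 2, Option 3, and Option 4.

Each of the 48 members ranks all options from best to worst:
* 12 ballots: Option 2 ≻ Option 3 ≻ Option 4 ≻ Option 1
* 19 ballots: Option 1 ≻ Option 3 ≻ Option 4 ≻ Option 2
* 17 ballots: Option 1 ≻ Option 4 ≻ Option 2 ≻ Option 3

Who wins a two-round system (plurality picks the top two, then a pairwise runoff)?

Round 1 first-place votes: Option 1 36, Option 2 12, Option 3 0, Option 4 0. Option 1 and Option 2 advance.
Runoff: Option 1 is ranked above Option 2 on 36 ballots, Option 2 above Option 1 on 12.

Option 1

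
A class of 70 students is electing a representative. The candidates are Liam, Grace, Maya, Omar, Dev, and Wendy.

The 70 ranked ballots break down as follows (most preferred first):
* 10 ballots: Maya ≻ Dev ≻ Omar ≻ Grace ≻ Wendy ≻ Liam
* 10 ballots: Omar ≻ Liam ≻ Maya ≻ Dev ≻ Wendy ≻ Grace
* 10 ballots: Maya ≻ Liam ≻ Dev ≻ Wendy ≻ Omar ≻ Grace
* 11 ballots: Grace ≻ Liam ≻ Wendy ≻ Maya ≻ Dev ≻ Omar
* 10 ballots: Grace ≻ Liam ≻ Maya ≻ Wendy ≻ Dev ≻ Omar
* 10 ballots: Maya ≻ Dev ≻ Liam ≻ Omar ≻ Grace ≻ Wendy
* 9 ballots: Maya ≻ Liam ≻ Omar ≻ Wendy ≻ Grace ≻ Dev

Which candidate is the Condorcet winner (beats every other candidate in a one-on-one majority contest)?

Maya vs Liam: 39–31
Maya vs Grace: 49–21
Maya vs Omar: 60–10
Maya vs Dev: 70–0
Maya vs Wendy: 59–11
Maya beats every other candidate.

Maya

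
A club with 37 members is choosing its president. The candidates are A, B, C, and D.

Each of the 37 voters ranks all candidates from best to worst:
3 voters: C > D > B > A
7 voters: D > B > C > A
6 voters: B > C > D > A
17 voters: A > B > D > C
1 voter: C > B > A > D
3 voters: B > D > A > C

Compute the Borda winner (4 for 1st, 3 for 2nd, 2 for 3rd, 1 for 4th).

B

A: 3×1 + 7×1 + 6×1 + 17×4 + 1×2 + 3×2 = 92
B: 3×2 + 7×3 + 6×4 + 17×3 + 1×3 + 3×4 = 117
C: 3×4 + 7×2 + 6×3 + 17×1 + 1×4 + 3×1 = 68
D: 3×3 + 7×4 + 6×2 + 17×2 + 1×1 + 3×3 = 93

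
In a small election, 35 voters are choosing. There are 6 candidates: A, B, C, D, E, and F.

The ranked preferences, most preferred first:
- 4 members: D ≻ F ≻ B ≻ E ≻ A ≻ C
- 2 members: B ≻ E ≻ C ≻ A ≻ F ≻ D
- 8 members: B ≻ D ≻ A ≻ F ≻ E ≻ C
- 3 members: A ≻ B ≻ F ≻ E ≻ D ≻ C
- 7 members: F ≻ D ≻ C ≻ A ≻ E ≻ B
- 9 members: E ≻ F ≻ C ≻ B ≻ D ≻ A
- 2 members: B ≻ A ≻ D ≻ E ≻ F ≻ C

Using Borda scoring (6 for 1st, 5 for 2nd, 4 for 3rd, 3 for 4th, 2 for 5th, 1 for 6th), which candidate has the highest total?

A: 4×2 + 2×3 + 8×4 + 3×6 + 7×3 + 9×1 + 2×5 = 104
B: 4×4 + 2×6 + 8×6 + 3×5 + 7×1 + 9×3 + 2×6 = 137
C: 4×1 + 2×4 + 8×1 + 3×1 + 7×4 + 9×4 + 2×1 = 89
D: 4×6 + 2×1 + 8×5 + 3×2 + 7×5 + 9×2 + 2×4 = 133
E: 4×3 + 2×5 + 8×2 + 3×3 + 7×2 + 9×6 + 2×3 = 121
F: 4×5 + 2×2 + 8×3 + 3×4 + 7×6 + 9×5 + 2×2 = 151

F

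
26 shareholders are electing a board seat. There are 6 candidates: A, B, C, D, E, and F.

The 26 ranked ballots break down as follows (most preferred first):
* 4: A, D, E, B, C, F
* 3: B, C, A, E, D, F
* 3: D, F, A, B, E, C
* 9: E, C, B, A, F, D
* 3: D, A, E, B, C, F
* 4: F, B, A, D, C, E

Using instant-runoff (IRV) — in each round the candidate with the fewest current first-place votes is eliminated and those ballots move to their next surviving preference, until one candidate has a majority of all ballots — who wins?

A

Round 1: A 4, B 3, C 0, D 6, E 9, F 4. C eliminated.
Round 2: A 4, B 3, D 6, E 9, F 4. B eliminated.
Round 3: A 7, D 6, E 9, F 4. F eliminated.
Round 4: A 11, D 6, E 9. D eliminated.
Round 5: A 17, E 9. A has a majority (≥14).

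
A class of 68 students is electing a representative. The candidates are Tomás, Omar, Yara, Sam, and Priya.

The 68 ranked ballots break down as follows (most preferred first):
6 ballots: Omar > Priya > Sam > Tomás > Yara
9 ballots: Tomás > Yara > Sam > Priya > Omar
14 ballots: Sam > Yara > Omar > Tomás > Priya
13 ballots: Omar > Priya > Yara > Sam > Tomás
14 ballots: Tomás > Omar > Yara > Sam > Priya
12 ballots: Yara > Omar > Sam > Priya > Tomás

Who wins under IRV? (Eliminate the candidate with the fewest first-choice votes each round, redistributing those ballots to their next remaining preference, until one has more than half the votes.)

Round 1: Tomás 23, Omar 19, Yara 12, Sam 14, Priya 0. Priya eliminated.
Round 2: Tomás 23, Omar 19, Yara 12, Sam 14. Yara eliminated.
Round 3: Tomás 23, Omar 31, Sam 14. Sam eliminated.
Round 4: Tomás 23, Omar 45. Omar has a majority (≥35).

Omar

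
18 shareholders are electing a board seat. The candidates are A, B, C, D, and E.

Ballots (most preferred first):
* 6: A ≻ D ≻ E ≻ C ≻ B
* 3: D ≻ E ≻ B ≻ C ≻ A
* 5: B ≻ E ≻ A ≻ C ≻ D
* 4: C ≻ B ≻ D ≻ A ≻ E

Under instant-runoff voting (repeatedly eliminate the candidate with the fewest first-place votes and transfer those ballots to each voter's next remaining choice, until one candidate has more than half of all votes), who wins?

Round 1: A 6, B 5, C 4, D 3, E 0. E eliminated.
Round 2: A 6, B 5, C 4, D 3. D eliminated.
Round 3: A 6, B 8, C 4. C eliminated.
Round 4: A 6, B 12. B has a majority (≥10).

B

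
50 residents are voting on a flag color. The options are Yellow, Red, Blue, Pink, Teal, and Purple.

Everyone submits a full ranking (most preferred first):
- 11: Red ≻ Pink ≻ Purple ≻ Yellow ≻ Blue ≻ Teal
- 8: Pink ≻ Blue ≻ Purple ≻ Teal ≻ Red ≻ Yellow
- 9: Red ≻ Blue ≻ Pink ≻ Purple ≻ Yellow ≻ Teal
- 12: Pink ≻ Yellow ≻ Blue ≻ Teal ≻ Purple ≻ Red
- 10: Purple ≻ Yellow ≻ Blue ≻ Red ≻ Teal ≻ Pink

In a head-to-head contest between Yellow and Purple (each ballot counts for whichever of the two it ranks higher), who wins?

Purple

Yellow is ranked above Purple on 12 ballots; Purple above Yellow on 38.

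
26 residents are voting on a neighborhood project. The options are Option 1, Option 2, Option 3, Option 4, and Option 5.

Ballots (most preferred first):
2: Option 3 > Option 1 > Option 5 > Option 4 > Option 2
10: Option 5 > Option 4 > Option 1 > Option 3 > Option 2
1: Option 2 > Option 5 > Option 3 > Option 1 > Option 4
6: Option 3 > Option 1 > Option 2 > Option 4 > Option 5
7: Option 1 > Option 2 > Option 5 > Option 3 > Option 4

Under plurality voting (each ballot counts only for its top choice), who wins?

Option 5

First-place votes: Option 1 7, Option 2 1, Option 3 8, Option 4 0, Option 5 10.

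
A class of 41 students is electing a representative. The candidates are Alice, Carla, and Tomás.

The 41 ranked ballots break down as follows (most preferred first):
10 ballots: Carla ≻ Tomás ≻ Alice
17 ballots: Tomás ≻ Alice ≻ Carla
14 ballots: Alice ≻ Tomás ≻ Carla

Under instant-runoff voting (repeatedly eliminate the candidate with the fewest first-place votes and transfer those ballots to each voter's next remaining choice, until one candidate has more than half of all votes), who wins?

Round 1: Alice 14, Carla 10, Tomás 17. Carla eliminated.
Round 2: Alice 14, Tomás 27. Tomás has a majority (≥21).

Tomás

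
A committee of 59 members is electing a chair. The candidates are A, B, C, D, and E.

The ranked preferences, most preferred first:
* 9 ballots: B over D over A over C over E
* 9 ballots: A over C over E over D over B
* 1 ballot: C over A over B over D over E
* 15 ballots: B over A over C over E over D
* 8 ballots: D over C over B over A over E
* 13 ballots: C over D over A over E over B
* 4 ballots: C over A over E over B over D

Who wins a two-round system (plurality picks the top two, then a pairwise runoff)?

C

Round 1 first-place votes: A 9, B 24, C 18, D 8, E 0. B and C advance.
Runoff: B is ranked above C on 24 ballots, C above B on 35.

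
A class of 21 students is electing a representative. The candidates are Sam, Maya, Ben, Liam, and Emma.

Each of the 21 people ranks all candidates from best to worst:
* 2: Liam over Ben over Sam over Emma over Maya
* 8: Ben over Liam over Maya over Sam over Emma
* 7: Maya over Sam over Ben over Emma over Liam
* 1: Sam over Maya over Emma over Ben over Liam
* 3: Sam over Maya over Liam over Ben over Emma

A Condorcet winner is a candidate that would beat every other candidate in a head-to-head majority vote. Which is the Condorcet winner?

Maya vs Sam: 15–6
Maya vs Ben: 11–10
Maya vs Liam: 11–10
Maya vs Emma: 19–2
Maya beats every other candidate.

Maya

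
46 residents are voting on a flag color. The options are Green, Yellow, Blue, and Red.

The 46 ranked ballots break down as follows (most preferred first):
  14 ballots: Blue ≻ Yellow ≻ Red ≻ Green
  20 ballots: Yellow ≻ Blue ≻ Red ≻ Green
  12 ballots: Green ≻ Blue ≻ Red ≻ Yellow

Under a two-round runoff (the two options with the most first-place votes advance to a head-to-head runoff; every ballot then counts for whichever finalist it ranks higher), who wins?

Round 1 first-place votes: Green 12, Yellow 20, Blue 14, Red 0. Yellow and Blue advance.
Runoff: Yellow is ranked above Blue on 20 ballots, Blue above Yellow on 26.

Blue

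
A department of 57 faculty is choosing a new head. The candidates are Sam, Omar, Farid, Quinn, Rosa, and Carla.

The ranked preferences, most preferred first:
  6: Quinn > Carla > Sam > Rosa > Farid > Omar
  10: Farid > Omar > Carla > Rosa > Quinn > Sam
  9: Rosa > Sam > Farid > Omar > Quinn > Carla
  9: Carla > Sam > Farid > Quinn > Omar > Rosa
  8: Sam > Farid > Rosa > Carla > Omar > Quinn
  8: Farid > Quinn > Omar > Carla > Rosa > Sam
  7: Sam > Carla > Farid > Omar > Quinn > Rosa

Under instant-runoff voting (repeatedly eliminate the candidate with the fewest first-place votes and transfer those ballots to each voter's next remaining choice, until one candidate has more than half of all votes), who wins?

Round 1: Sam 15, Omar 0, Farid 18, Quinn 6, Rosa 9, Carla 9. Omar eliminated.
Round 2: Sam 15, Farid 18, Quinn 6, Rosa 9, Carla 9. Quinn eliminated.
Round 3: Sam 15, Farid 18, Rosa 9, Carla 15. Rosa eliminated.
Round 4: Sam 24, Farid 18, Carla 15. Carla eliminated.
Round 5: Sam 39, Farid 18. Sam has a majority (≥29).

Sam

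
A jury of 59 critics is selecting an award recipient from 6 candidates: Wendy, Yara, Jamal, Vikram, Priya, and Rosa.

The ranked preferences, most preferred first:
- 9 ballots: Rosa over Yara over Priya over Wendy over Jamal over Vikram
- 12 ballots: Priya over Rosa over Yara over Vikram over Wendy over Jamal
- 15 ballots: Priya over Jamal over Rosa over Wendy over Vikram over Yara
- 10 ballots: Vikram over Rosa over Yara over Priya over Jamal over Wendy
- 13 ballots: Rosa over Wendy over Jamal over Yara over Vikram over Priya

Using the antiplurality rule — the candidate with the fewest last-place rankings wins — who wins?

Last-place votes: Wendy 10, Yara 15, Jamal 12, Vikram 9, Priya 13, Rosa 0.

Rosa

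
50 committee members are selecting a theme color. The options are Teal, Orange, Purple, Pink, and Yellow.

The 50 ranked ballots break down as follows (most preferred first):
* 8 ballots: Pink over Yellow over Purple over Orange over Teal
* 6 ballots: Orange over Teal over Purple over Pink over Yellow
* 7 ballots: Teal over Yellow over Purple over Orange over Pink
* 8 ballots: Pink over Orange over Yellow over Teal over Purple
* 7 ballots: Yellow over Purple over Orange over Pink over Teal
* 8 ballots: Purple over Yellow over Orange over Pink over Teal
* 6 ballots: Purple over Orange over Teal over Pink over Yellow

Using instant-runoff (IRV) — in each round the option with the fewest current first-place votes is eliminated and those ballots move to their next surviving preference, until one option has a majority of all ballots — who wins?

Purple

Round 1: Teal 7, Orange 6, Purple 14, Pink 16, Yellow 7. Orange eliminated.
Round 2: Teal 13, Purple 14, Pink 16, Yellow 7. Yellow eliminated.
Round 3: Teal 13, Purple 21, Pink 16. Teal eliminated.
Round 4: Purple 34, Pink 16. Purple has a majority (≥26).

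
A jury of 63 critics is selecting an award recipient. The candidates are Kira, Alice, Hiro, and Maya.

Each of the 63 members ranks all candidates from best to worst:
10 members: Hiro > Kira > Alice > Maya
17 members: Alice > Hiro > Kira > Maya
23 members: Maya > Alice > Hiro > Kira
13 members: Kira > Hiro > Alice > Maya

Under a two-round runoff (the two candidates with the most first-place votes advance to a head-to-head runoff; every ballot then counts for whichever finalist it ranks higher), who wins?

Alice

Round 1 first-place votes: Kira 13, Alice 17, Hiro 10, Maya 23. Maya and Alice advance.
Runoff: Maya is ranked above Alice on 23 ballots, Alice above Maya on 40.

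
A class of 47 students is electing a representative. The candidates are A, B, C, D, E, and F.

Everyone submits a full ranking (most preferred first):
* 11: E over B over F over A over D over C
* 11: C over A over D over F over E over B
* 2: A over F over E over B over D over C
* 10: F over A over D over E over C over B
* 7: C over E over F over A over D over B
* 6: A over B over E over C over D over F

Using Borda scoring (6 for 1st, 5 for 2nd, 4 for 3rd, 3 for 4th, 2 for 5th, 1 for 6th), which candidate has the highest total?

A: 11×3 + 11×5 + 2×6 + 10×5 + 7×3 + 6×6 = 207
B: 11×5 + 11×1 + 2×3 + 10×1 + 7×1 + 6×5 = 119
C: 11×1 + 11×6 + 2×1 + 10×2 + 7×6 + 6×3 = 159
D: 11×2 + 11×4 + 2×2 + 10×4 + 7×2 + 6×2 = 136
E: 11×6 + 11×2 + 2×4 + 10×3 + 7×5 + 6×4 = 185
F: 11×4 + 11×3 + 2×5 + 10×6 + 7×4 + 6×1 = 181

A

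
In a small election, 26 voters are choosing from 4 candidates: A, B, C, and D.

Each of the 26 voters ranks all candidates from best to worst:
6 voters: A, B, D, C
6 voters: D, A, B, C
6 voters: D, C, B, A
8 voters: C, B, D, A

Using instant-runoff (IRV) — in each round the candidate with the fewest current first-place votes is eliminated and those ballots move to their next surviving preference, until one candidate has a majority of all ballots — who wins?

D

Round 1: A 6, B 0, C 8, D 12. B eliminated.
Round 2: A 6, C 8, D 12. A eliminated.
Round 3: C 8, D 18. D has a majority (≥14).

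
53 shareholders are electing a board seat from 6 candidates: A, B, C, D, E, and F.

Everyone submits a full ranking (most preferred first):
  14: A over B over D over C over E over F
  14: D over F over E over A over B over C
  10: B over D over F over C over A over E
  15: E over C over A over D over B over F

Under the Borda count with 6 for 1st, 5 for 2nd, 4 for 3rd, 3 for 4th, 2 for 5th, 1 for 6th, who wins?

A: 14×6 + 14×3 + 10×2 + 15×4 = 206
B: 14×5 + 14×2 + 10×6 + 15×2 = 188
C: 14×3 + 14×1 + 10×3 + 15×5 = 161
D: 14×4 + 14×6 + 10×5 + 15×3 = 235
E: 14×2 + 14×4 + 10×1 + 15×6 = 184
F: 14×1 + 14×5 + 10×4 + 15×1 = 139

D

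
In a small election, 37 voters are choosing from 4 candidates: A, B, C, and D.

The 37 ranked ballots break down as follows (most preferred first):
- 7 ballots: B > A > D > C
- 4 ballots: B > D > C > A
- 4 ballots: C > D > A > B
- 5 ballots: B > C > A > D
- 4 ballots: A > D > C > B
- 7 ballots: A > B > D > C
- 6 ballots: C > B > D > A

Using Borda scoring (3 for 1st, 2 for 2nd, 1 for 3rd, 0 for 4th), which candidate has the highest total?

B

A: 7×2 + 4×0 + 4×1 + 5×1 + 4×3 + 7×3 + 6×0 = 56
B: 7×3 + 4×3 + 4×0 + 5×3 + 4×0 + 7×2 + 6×2 = 74
C: 7×0 + 4×1 + 4×3 + 5×2 + 4×1 + 7×0 + 6×3 = 48
D: 7×1 + 4×2 + 4×2 + 5×0 + 4×2 + 7×1 + 6×1 = 44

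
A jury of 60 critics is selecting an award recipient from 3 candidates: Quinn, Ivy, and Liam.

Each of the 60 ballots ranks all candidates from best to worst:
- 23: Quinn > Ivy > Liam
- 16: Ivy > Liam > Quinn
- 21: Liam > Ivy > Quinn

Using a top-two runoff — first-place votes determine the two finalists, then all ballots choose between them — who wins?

Round 1 first-place votes: Quinn 23, Ivy 16, Liam 21. Quinn and Liam advance.
Runoff: Quinn is ranked above Liam on 23 ballots, Liam above Quinn on 37.

Liam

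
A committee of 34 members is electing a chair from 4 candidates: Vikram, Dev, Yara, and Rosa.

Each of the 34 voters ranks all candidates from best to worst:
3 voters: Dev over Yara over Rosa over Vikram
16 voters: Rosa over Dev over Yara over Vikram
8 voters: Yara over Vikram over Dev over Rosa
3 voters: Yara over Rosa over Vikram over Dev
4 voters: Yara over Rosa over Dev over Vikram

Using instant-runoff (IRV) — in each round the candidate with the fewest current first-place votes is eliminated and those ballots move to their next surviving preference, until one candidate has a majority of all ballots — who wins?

Round 1: Vikram 0, Dev 3, Yara 15, Rosa 16. Vikram eliminated.
Round 2: Dev 3, Yara 15, Rosa 16. Dev eliminated.
Round 3: Yara 18, Rosa 16. Yara has a majority (≥18).

Yara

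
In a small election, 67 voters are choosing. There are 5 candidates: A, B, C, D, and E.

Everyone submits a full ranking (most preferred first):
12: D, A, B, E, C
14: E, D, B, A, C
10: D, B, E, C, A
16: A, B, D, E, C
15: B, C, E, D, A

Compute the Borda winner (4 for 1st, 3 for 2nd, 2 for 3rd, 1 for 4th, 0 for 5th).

A: 12×3 + 14×1 + 10×0 + 16×4 + 15×0 = 114
B: 12×2 + 14×2 + 10×3 + 16×3 + 15×4 = 190
C: 12×0 + 14×0 + 10×1 + 16×0 + 15×3 = 55
D: 12×4 + 14×3 + 10×4 + 16×2 + 15×1 = 177
E: 12×1 + 14×4 + 10×2 + 16×1 + 15×2 = 134

B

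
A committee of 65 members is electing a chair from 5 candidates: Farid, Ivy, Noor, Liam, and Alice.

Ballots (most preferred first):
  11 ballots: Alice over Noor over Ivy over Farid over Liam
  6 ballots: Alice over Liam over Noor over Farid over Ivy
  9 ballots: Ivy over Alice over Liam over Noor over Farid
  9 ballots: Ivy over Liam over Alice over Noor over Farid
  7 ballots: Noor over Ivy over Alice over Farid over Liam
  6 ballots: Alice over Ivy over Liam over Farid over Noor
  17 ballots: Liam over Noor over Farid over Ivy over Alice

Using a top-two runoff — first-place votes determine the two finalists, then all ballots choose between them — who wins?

Round 1 first-place votes: Farid 0, Ivy 18, Noor 7, Liam 17, Alice 23. Alice and Ivy advance.
Runoff: Alice is ranked above Ivy on 23 ballots, Ivy above Alice on 42.

Ivy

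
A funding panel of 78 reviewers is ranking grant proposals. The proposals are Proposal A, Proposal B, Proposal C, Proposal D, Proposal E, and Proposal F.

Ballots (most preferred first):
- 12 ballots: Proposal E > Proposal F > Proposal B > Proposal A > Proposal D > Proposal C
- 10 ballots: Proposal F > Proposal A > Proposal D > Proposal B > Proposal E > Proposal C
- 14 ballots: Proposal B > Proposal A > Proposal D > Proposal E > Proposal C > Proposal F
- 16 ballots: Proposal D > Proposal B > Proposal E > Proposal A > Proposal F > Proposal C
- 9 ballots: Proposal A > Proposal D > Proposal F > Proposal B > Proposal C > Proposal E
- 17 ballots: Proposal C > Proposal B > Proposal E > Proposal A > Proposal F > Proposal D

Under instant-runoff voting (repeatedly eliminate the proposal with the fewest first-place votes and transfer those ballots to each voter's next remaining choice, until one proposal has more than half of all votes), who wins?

Round 1: Proposal A 9, Proposal B 14, Proposal C 17, Proposal D 16, Proposal E 12, Proposal F 10. Proposal A eliminated.
Round 2: Proposal B 14, Proposal C 17, Proposal D 25, Proposal E 12, Proposal F 10. Proposal F eliminated.
Round 3: Proposal B 14, Proposal C 17, Proposal D 35, Proposal E 12. Proposal E eliminated.
Round 4: Proposal B 26, Proposal C 17, Proposal D 35. Proposal C eliminated.
Round 5: Proposal B 43, Proposal D 35. Proposal B has a majority (≥40).

Proposal B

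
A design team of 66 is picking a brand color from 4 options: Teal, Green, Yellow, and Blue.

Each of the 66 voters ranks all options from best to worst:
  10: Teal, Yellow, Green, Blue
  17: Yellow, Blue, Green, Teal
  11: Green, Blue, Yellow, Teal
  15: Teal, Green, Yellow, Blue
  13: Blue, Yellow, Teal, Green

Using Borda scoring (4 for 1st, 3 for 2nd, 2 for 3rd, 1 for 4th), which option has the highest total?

Teal: 10×4 + 17×1 + 11×1 + 15×4 + 13×2 = 154
Green: 10×2 + 17×2 + 11×4 + 15×3 + 13×1 = 156
Yellow: 10×3 + 17×4 + 11×2 + 15×2 + 13×3 = 189
Blue: 10×1 + 17×3 + 11×3 + 15×1 + 13×4 = 161

Yellow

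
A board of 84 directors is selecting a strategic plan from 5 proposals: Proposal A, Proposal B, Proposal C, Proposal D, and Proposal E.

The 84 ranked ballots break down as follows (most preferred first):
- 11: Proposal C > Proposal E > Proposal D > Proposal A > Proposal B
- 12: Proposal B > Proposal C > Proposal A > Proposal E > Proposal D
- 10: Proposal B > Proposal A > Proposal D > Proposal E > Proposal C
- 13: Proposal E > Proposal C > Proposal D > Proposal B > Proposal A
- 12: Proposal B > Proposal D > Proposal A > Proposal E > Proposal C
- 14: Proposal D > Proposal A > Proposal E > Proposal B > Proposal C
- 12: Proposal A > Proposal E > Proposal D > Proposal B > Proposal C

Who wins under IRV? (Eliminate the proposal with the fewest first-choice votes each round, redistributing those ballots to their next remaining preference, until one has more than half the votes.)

Proposal E

Round 1: Proposal A 12, Proposal B 34, Proposal C 11, Proposal D 14, Proposal E 13. Proposal C eliminated.
Round 2: Proposal A 12, Proposal B 34, Proposal D 14, Proposal E 24. Proposal A eliminated.
Round 3: Proposal B 34, Proposal D 14, Proposal E 36. Proposal D eliminated.
Round 4: Proposal B 34, Proposal E 50. Proposal E has a majority (≥43).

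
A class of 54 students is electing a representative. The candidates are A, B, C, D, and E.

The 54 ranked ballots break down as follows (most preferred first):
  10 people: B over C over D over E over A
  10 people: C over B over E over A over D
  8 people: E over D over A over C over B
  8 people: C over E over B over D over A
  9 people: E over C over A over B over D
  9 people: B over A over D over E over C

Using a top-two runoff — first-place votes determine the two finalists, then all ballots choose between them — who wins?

C

Round 1 first-place votes: A 0, B 19, C 18, D 0, E 17. B and C advance.
Runoff: B is ranked above C on 19 ballots, C above B on 35.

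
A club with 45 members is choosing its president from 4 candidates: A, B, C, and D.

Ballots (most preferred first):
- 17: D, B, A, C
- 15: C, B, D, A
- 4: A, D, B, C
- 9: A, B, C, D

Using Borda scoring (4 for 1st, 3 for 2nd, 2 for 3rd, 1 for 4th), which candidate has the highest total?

B

A: 17×2 + 15×1 + 4×4 + 9×4 = 101
B: 17×3 + 15×3 + 4×2 + 9×3 = 131
C: 17×1 + 15×4 + 4×1 + 9×2 = 99
D: 17×4 + 15×2 + 4×3 + 9×1 = 119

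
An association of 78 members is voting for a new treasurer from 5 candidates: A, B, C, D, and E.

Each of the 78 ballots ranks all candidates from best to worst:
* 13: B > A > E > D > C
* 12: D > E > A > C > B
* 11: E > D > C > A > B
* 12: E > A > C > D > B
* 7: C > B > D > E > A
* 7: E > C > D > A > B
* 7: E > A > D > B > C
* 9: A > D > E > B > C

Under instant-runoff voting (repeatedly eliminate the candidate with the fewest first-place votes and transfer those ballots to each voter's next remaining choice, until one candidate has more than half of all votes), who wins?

Round 1: A 9, B 13, C 7, D 12, E 37. C eliminated.
Round 2: A 9, B 20, D 12, E 37. A eliminated.
Round 3: B 20, D 21, E 37. B eliminated.
Round 4: D 28, E 50. E has a majority (≥40).

E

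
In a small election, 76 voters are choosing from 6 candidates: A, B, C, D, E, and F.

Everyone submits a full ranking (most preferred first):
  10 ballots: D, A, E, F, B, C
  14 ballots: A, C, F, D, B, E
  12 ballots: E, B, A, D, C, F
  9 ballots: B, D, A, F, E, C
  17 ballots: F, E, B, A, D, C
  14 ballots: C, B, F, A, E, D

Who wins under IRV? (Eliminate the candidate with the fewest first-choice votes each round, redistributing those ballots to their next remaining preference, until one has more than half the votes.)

Round 1: A 14, B 9, C 14, D 10, E 12, F 17. B eliminated.
Round 2: A 14, C 14, D 19, E 12, F 17. E eliminated.
Round 3: A 26, C 14, D 19, F 17. C eliminated.
Round 4: A 26, D 19, F 31. D eliminated.
Round 5: A 45, F 31. A has a majority (≥39).

A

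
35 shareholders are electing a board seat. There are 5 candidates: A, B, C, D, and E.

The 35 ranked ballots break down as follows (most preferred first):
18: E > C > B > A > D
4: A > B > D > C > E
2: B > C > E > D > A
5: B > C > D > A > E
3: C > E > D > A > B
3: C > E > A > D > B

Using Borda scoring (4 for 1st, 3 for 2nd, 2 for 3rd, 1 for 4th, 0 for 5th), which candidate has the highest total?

A: 18×1 + 4×4 + 2×0 + 5×1 + 3×1 + 3×2 = 48
B: 18×2 + 4×3 + 2×4 + 5×4 + 3×0 + 3×0 = 76
C: 18×3 + 4×1 + 2×3 + 5×3 + 3×4 + 3×4 = 103
D: 18×0 + 4×2 + 2×1 + 5×2 + 3×2 + 3×1 = 29
E: 18×4 + 4×0 + 2×2 + 5×0 + 3×3 + 3×3 = 94

C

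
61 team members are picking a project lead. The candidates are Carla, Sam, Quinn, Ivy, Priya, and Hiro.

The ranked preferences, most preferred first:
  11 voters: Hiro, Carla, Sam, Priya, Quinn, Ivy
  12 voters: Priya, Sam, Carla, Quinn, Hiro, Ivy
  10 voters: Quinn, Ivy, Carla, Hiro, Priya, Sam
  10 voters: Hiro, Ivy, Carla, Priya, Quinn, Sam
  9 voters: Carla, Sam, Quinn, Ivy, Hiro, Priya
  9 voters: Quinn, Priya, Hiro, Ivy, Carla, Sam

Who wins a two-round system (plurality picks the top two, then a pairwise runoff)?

Quinn

Round 1 first-place votes: Carla 9, Sam 0, Quinn 19, Ivy 0, Priya 12, Hiro 21. Hiro and Quinn advance.
Runoff: Hiro is ranked above Quinn on 21 ballots, Quinn above Hiro on 40.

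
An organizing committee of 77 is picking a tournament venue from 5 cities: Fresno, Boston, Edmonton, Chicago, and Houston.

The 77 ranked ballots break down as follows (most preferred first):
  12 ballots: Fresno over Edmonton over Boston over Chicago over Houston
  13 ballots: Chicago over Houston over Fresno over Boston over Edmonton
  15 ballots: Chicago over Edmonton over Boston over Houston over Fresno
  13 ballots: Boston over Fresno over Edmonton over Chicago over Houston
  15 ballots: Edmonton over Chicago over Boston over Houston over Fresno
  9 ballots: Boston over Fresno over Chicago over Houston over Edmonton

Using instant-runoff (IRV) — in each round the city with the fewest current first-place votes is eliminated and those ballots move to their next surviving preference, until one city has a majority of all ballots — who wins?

Round 1: Fresno 12, Boston 22, Edmonton 15, Chicago 28, Houston 0. Houston eliminated.
Round 2: Fresno 12, Boston 22, Edmonton 15, Chicago 28. Fresno eliminated.
Round 3: Boston 22, Edmonton 27, Chicago 28. Boston eliminated.
Round 4: Edmonton 40, Chicago 37. Edmonton has a majority (≥39).

Edmonton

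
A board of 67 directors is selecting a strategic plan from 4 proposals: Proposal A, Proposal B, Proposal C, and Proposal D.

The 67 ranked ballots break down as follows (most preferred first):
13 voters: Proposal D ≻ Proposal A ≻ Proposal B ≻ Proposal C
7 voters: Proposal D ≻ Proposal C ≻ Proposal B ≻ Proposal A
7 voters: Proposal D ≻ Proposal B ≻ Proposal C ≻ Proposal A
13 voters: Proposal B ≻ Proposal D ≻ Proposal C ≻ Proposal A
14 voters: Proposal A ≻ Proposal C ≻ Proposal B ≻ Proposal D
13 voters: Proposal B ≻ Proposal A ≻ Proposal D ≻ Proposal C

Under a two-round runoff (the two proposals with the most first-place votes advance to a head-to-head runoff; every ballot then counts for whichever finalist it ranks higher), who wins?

Proposal B

Round 1 first-place votes: Proposal A 14, Proposal B 26, Proposal C 0, Proposal D 27. Proposal D and Proposal B advance.
Runoff: Proposal D is ranked above Proposal B on 27 ballots, Proposal B above Proposal D on 40.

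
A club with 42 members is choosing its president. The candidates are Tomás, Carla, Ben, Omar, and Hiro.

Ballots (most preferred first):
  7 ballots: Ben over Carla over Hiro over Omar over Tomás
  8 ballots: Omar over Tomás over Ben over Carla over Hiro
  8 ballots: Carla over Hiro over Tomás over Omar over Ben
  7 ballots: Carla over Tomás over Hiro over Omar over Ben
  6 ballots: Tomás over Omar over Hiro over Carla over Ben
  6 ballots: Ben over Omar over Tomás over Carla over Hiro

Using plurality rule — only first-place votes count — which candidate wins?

Carla

First-place votes: Tomás 6, Carla 15, Ben 13, Omar 8, Hiro 0.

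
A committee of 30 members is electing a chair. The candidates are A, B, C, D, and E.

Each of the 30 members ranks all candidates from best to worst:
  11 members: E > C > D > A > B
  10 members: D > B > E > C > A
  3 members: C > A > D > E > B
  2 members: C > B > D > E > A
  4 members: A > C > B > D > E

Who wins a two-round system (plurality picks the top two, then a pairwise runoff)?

Round 1 first-place votes: A 4, B 0, C 5, D 10, E 11. E and D advance.
Runoff: E is ranked above D on 11 ballots, D above E on 19.

D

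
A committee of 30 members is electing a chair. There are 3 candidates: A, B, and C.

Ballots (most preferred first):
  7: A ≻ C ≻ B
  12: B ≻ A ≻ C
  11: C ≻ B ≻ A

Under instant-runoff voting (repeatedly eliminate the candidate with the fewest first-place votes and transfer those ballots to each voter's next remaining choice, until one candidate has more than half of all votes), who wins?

Round 1: A 7, B 12, C 11. A eliminated.
Round 2: B 12, C 18. C has a majority (≥16).

C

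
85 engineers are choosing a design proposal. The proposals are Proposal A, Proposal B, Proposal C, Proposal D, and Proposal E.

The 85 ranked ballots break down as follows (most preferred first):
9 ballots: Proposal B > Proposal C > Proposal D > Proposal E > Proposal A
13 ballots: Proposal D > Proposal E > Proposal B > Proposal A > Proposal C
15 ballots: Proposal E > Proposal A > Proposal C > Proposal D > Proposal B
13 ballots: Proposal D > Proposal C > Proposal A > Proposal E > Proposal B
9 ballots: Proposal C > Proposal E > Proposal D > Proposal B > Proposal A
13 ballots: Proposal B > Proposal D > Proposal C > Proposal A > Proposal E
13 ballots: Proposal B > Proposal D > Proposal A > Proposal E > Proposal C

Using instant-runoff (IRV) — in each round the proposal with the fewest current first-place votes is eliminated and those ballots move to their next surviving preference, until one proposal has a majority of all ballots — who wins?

Round 1: Proposal A 0, Proposal B 35, Proposal C 9, Proposal D 26, Proposal E 15. Proposal A eliminated.
Round 2: Proposal B 35, Proposal C 9, Proposal D 26, Proposal E 15. Proposal C eliminated.
Round 3: Proposal B 35, Proposal D 26, Proposal E 24. Proposal E eliminated.
Round 4: Proposal B 35, Proposal D 50. Proposal D has a majority (≥43).

Proposal D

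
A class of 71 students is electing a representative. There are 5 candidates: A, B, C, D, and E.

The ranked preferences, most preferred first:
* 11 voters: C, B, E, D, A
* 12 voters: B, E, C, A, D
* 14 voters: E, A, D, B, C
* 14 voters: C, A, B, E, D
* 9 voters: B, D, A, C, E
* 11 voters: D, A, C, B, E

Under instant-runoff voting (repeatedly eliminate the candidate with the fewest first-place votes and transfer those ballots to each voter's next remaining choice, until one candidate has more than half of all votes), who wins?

C

Round 1: A 0, B 21, C 25, D 11, E 14. A eliminated.
Round 2: B 21, C 25, D 11, E 14. D eliminated.
Round 3: B 21, C 36, E 14. C has a majority (≥36).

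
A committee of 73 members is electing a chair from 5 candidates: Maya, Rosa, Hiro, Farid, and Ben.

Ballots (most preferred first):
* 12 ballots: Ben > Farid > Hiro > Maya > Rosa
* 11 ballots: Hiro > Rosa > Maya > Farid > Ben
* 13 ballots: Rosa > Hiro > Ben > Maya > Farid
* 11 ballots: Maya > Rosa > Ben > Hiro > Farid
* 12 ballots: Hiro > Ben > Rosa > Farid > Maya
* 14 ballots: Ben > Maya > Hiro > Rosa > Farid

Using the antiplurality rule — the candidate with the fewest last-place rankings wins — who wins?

Hiro

Last-place votes: Maya 12, Rosa 12, Hiro 0, Farid 38, Ben 11.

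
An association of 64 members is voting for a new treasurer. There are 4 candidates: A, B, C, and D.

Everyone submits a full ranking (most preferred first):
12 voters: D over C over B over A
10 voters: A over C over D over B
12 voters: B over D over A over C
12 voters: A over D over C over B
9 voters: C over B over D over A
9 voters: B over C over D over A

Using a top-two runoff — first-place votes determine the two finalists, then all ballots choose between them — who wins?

Round 1 first-place votes: A 22, B 21, C 9, D 12. A and B advance.
Runoff: A is ranked above B on 22 ballots, B above A on 42.

B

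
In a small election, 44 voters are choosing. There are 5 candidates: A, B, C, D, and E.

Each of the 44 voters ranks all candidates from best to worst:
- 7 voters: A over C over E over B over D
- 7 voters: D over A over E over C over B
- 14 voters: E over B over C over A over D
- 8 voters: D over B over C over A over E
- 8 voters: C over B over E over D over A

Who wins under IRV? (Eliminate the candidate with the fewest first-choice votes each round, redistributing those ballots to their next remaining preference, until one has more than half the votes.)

Round 1: A 7, B 0, C 8, D 15, E 14. B eliminated.
Round 2: A 7, C 8, D 15, E 14. A eliminated.
Round 3: C 15, D 15, E 14. E eliminated.
Round 4: C 29, D 15. C has a majority (≥23).

C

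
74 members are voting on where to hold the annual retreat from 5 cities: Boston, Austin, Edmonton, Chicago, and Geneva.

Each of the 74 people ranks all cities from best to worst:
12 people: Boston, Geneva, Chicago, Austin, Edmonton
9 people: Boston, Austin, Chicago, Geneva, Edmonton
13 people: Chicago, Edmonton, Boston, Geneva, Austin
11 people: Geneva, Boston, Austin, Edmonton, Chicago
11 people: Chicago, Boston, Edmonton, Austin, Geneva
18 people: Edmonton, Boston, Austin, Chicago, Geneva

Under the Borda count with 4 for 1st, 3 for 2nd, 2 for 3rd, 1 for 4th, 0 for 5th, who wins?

Boston

Boston: 12×4 + 9×4 + 13×2 + 11×3 + 11×3 + 18×3 = 230
Austin: 12×1 + 9×3 + 13×0 + 11×2 + 11×1 + 18×2 = 108
Edmonton: 12×0 + 9×0 + 13×3 + 11×1 + 11×2 + 18×4 = 144
Chicago: 12×2 + 9×2 + 13×4 + 11×0 + 11×4 + 18×1 = 156
Geneva: 12×3 + 9×1 + 13×1 + 11×4 + 11×0 + 18×0 = 102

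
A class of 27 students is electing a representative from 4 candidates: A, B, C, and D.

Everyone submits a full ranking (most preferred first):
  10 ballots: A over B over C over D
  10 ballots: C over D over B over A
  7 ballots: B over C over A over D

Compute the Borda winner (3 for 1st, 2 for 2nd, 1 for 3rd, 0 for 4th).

C

A: 10×3 + 10×0 + 7×1 = 37
B: 10×2 + 10×1 + 7×3 = 51
C: 10×1 + 10×3 + 7×2 = 54
D: 10×0 + 10×2 + 7×0 = 20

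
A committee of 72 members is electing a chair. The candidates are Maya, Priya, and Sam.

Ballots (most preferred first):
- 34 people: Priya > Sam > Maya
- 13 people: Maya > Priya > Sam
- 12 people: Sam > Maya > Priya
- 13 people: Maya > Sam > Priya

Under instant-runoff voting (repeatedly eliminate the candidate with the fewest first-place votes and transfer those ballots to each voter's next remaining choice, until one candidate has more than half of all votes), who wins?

Maya

Round 1: Maya 26, Priya 34, Sam 12. Sam eliminated.
Round 2: Maya 38, Priya 34. Maya has a majority (≥37).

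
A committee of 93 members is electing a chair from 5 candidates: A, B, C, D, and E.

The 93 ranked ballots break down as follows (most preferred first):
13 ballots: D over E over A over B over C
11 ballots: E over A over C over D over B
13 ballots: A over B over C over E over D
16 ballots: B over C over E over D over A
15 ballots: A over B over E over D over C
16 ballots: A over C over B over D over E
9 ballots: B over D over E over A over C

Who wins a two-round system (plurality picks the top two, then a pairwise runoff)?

A

Round 1 first-place votes: A 44, B 25, C 0, D 13, E 11. A and B advance.
Runoff: A is ranked above B on 68 ballots, B above A on 25.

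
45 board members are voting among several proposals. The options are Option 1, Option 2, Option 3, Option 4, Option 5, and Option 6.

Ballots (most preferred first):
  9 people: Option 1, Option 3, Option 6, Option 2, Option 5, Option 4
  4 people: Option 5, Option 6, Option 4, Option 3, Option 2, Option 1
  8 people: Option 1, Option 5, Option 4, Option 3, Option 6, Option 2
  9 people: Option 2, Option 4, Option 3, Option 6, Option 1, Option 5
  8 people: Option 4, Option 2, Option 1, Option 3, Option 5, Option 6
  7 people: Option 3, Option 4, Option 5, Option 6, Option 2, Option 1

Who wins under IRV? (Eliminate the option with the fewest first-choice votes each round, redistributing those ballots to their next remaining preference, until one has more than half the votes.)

Round 1: Option 1 17, Option 2 9, Option 3 7, Option 4 8, Option 5 4, Option 6 0. Option 6 eliminated.
Round 2: Option 1 17, Option 2 9, Option 3 7, Option 4 8, Option 5 4. Option 5 eliminated.
Round 3: Option 1 17, Option 2 9, Option 3 7, Option 4 12. Option 3 eliminated.
Round 4: Option 1 17, Option 2 9, Option 4 19. Option 2 eliminated.
Round 5: Option 1 17, Option 4 28. Option 4 has a majority (≥23).

Option 4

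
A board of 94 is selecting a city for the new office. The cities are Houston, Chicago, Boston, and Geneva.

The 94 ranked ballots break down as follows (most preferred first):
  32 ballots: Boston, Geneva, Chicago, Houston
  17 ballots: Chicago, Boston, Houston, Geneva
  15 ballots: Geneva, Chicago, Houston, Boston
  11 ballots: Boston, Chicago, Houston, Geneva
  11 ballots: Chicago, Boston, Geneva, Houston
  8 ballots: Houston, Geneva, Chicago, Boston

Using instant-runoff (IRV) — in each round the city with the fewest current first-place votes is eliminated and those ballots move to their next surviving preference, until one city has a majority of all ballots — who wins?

Round 1: Houston 8, Chicago 28, Boston 43, Geneva 15. Houston eliminated.
Round 2: Chicago 28, Boston 43, Geneva 23. Geneva eliminated.
Round 3: Chicago 51, Boston 43. Chicago has a majority (≥48).

Chicago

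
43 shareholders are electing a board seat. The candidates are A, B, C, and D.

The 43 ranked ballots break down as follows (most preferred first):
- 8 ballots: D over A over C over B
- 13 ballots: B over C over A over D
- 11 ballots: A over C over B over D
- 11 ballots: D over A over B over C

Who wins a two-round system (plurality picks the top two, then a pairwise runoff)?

Round 1 first-place votes: A 11, B 13, C 0, D 19. D and B advance.
Runoff: D is ranked above B on 19 ballots, B above D on 24.

B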